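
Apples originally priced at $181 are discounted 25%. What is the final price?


Calculate the discount amount:
25% of $181 = $45.25
Subtract from original:
$181 - $45.25 = $135.75

$135.75


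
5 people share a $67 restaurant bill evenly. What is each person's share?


Total bill: $67
Number of people: 5
Each pays: $67 / 5 = $13.40

$13.40


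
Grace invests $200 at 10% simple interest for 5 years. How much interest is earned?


Use the formula I = P x R x T / 100
P x R x T = 200 x 10 x 5 = 10000
I = 10000 / 100 = $100

$100


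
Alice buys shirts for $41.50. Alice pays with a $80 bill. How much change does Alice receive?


Start with the amount paid:
$80
Subtract the price:
$80 - $41.50 = $38.50

$38.50


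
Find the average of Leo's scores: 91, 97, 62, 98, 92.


Add the scores:
91 + 97 + 62 + 98 + 92 = 440
Divide by the number of tests:
440 / 5 = 88

88


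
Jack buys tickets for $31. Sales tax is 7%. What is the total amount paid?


Calculate the tax:
7% of $31 = $2.17
Add tax to price:
$31 + $2.17 = $33.17

$33.17


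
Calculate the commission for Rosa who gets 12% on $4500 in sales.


Convert rate to decimal:
12% = 0.12
Multiply by sales:
$4500 x 0.12 = $540

$540


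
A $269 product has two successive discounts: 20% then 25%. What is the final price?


First discount:
20% of $269 = $53.80
Price after first discount:
$269 - $53.80 = $215.20
Second discount:
25% of $215.20 = $53.80
Final price:
$215.20 - $53.80 = $161.40

$161.40


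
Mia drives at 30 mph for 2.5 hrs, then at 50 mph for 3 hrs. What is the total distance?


Leg 1 distance:
30 x 2.5 = 75 miles
Leg 2 distance:
50 x 3 = 150 miles
Total distance:
75 + 150 = 225 miles

225 miles


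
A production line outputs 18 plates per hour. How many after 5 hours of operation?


Production rate: 18 plates per hour
Time: 5 hours
Total: 18 x 5 = 90 plates

90 plates


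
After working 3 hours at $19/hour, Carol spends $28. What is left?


Calculate earnings:
3 x $19 = $57
Subtract spending:
$57 - $28 = $29

$29


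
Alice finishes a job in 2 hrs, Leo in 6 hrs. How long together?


Alice's rate: 1/2 of the job per hour
Leo's rate: 1/6 of the job per hour
Combined rate: 1/2 + 1/6 = 2/3 per hour
Time = 1 / (2/3) = 3/2 = 1.5 hours

1.5 hours


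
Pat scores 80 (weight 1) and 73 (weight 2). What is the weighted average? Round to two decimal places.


Weighted sum:
1 x 80 + 2 x 73 = 226
Total weight:
1 + 2 = 3
Weighted average:
226 / 3 = 75.3333... ≈ 75.33

75.33


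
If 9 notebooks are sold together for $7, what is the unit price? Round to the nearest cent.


Total cost: $7
Number of items: 9
Unit price: $7 / 9 = $0.7777... ≈ $0.78

$0.78


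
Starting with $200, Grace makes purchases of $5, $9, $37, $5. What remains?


Add up expenses:
$5 + $9 + $37 + $5 = $56
Subtract from budget:
$200 - $56 = $144

$144


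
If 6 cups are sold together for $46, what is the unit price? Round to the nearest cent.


Total cost: $46
Number of items: 6
Unit price: $46 / 6 = $7.6666... ≈ $7.67

$7.67


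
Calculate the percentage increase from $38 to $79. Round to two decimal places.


Find the absolute change:
|79 - 38| = 41
Divide by original and multiply by 100:
41 / 38 x 100 = 107.8947...% ≈ 107.89%

107.89%


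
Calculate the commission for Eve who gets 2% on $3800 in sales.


Convert rate to decimal:
2% = 0.02
Multiply by sales:
$3800 x 0.02 = $76

$76


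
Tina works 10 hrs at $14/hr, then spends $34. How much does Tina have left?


Calculate earnings:
10 x $14 = $140
Subtract spending:
$140 - $34 = $106

$106


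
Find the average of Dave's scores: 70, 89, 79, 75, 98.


Add the scores:
70 + 89 + 79 + 75 + 98 = 411
Divide by the number of tests:
411 / 5 = 82.2

82.2


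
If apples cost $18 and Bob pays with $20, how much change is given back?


Start with the amount paid:
$20
Subtract the price:
$20 - $18 = $2

$2


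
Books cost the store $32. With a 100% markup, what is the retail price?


Calculate the markup amount:
100% of $32 = $32
Add to cost:
$32 + $32 = $64

$64


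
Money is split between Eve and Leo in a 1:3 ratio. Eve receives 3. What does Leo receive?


Find the multiplier:
3 / 1 = 3
Apply to Leo's share:
3 x 3 = 9

9


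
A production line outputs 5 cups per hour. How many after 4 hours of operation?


Production rate: 5 cups per hour
Time: 4 hours
Total: 5 x 4 = 20 cups

20 cups


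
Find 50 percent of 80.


Convert percentage to decimal:
50% = 0.5
Multiply:
80 x 0.5 = 40

40


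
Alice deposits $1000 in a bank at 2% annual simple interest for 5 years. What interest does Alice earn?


Use the formula I = P x R x T / 100
P x R x T = 1000 x 2 x 5 = 10000
I = 10000 / 100 = $100

$100


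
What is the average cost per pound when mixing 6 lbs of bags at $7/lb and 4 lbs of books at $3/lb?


Cost of bags:
6 x $7 = $42
Cost of books:
4 x $3 = $12
Total cost: $42 + $12 = $54
Total weight: 10 lbs
Average: $54 / 10 = $5.40/lb

$5.40/lb


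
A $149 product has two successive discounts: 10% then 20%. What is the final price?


First discount:
10% of $149 = $14.90
Price after first discount:
$149 - $14.90 = $134.10
Second discount:
20% of $134.10 = $26.82
Final price:
$134.10 - $26.82 = $107.28

$107.28


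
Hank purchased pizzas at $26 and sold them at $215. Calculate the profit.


Selling price = $215
Cost price = $26
Profit = selling price - cost price:
Profit = $215 - $26 = $189

$189


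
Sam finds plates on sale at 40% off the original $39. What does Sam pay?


Calculate the discount amount:
40% of $39 = $15.60
Subtract from original:
$39 - $15.60 = $23.40

$23.40


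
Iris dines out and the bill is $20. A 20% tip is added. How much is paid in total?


Calculate the tip:
20% of $20 = $4
Add tip to meal cost:
$20 + $4 = $24

$24


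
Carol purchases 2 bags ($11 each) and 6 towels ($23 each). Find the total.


Cost of bags:
2 x $11 = $22
Cost of towels:
6 x $23 = $138
Add both:
$22 + $138 = $160

$160


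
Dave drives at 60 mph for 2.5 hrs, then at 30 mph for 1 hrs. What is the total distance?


Leg 1 distance:
60 x 2.5 = 150 miles
Leg 2 distance:
30 x 1 = 30 miles
Total distance:
150 + 30 = 180 miles

180 miles


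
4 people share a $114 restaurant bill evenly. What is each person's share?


Total bill: $114
Number of people: 4
Each pays: $114 / 4 = $28.50

$28.50


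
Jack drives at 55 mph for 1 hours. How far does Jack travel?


Use the formula: distance = speed x time
Speed = 55 mph, Time = 1 hours
55 x 1 = 55 miles

55 miles


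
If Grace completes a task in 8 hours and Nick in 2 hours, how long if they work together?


Grace's rate: 1/8 of the job per hour
Nick's rate: 1/2 of the job per hour
Combined rate: 1/8 + 1/2 = 5/8 per hour
Time = 1 / (5/8) = 8/5 = 1.6 hours

1.6 hours


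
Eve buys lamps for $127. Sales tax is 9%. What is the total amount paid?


Calculate the tax:
9% of $127 = $11.43
Add tax to price:
$127 + $11.43 = $138.43

$138.43


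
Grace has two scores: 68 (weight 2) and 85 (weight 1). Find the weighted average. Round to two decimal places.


Weighted sum:
2 x 68 + 1 x 85 = 221
Total weight:
2 + 1 = 3
Weighted average:
221 / 3 = 73.6666... ≈ 73.67

73.67


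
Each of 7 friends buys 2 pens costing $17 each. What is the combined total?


Cost per person:
2 x $17 = $34
Group total:
7 x $34 = $238

$238


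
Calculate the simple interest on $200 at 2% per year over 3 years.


Use the formula I = P x R x T / 100
P x R x T = 200 x 2 x 3 = 1200
I = 1200 / 100 = $12

$12


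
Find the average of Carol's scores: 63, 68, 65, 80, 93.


Add the scores:
63 + 68 + 65 + 80 + 93 = 369
Divide by the number of tests:
369 / 5 = 73.8

73.8


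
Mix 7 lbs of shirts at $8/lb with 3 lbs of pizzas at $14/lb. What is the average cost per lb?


Cost of shirts:
7 x $8 = $56
Cost of pizzas:
3 x $14 = $42
Total cost: $56 + $42 = $98
Total weight: 10 lbs
Average: $98 / 10 = $9.80/lb

$9.80/lb


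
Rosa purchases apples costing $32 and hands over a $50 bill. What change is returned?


Start with the amount paid:
$50
Subtract the price:
$50 - $32 = $18

$18


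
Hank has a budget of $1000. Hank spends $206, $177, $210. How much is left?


Add up expenses:
$206 + $177 + $210 = $593
Subtract from budget:
$1000 - $593 = $407

$407


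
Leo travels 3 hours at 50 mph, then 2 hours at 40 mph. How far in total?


Leg 1 distance:
50 x 3 = 150 miles
Leg 2 distance:
40 x 2 = 80 miles
Total distance:
150 + 80 = 230 miles

230 miles


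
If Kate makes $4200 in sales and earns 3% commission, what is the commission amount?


Convert rate to decimal:
3% = 0.03
Multiply by sales:
$4200 x 0.03 = $126

$126


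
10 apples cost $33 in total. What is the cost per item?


Total cost: $33
Number of items: 10
Unit price: $33 / 10 = $3.30

$3.30


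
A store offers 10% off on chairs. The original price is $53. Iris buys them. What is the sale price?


Calculate the discount amount:
10% of $53 = $5.30
Subtract from original:
$53 - $5.30 = $47.70

$47.70


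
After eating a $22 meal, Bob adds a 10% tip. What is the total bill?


Calculate the tip:
10% of $22 = $2.20
Add tip to meal cost:
$22 + $2.20 = $24.20

$24.20


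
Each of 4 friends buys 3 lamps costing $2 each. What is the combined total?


Cost per person:
3 x $2 = $6
Group total:
4 x $6 = $24

$24


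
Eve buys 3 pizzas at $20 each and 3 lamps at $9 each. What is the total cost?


Cost of pizzas:
3 x $20 = $60
Cost of lamps:
3 x $9 = $27
Add both:
$60 + $27 = $87

$87


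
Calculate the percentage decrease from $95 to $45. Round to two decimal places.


Find the absolute change:
|45 - 95| = 50
Divide by original and multiply by 100:
50 / 95 x 100 = 52.6315...% ≈ 52.63%

52.63%


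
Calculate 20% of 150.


Convert percentage to decimal:
20% = 0.2
Multiply:
150 x 0.2 = 30

30


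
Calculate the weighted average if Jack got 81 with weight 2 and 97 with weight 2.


Weighted sum:
2 x 81 + 2 x 97 = 356
Total weight:
2 + 2 = 4
Weighted average:
356 / 4 = 89

89


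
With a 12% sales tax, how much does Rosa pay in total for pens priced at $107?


Calculate the tax:
12% of $107 = $12.84
Add tax to price:
$107 + $12.84 = $119.84

$119.84


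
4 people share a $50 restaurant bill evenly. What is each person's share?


Total bill: $50
Number of people: 4
Each pays: $50 / 4 = $12.50

$12.50


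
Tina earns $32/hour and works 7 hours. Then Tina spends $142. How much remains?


Calculate earnings:
7 x $32 = $224
Subtract spending:
$224 - $142 = $82

$82


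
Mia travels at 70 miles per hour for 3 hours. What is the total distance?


Use the formula: distance = speed x time
Speed = 70 mph, Time = 3 hours
70 x 3 = 210 miles

210 miles


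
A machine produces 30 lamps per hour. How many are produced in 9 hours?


Production rate: 30 lamps per hour
Time: 9 hours
Total: 30 x 9 = 270 lamps

270 lamps


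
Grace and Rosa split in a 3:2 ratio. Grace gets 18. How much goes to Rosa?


Find the multiplier:
18 / 3 = 6
Apply to Rosa's share:
2 x 6 = 12

12


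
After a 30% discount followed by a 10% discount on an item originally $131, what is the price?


First discount:
30% of $131 = $39.30
Price after first discount:
$131 - $39.30 = $91.70
Second discount:
10% of $91.70 = $9.17
Final price:
$91.70 - $9.17 = $82.53

$82.53


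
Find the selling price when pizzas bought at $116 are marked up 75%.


Calculate the markup amount:
75% of $116 = $87
Add to cost:
$116 + $87 = $203

$203


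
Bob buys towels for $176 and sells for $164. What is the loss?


Selling price = $164
Cost price = $176
Loss = cost price - selling price:
Loss = $176 - $164 = $12

$12


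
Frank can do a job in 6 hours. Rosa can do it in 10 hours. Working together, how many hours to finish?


Frank's rate: 1/6 of the job per hour
Rosa's rate: 1/10 of the job per hour
Combined rate: 1/6 + 1/10 = 4/15 per hour
Time = 1 / (4/15) = 15/4 = 3.75 hours

3.75 hours


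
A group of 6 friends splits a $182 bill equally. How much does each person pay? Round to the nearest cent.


Total bill: $182
Number of people: 6
Each pays: $182 / 6 = $30.3333... ≈ $30.33

$30.33


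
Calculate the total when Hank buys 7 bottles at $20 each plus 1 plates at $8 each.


Cost of bottles:
7 x $20 = $140
Cost of plates:
1 x $8 = $8
Add both:
$140 + $8 = $148

$148


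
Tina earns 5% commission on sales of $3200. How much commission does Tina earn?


Convert rate to decimal:
5% = 0.05
Multiply by sales:
$3200 x 0.05 = $160

$160


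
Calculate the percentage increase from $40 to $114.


Find the absolute change:
|114 - 40| = 74
Divide by original and multiply by 100:
74 / 40 x 100 = 185%

185%


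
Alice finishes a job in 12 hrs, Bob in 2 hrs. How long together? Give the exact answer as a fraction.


Alice's rate: 1/12 of the job per hour
Bob's rate: 1/2 of the job per hour
Combined rate: 1/12 + 1/2 = 7/12 per hour
Time = 1 / (7/12) = 12/7 hours (≈ 1.71 hours)

12/7 hours


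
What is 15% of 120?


Convert percentage to decimal:
15% = 0.15
Multiply:
120 x 0.15 = 18

18


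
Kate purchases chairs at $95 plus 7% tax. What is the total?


Calculate the tax:
7% of $95 = $6.65
Add tax to price:
$95 + $6.65 = $101.65

$101.65


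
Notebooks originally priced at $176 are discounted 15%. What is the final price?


Calculate the discount amount:
15% of $176 = $26.40
Subtract from original:
$176 - $26.40 = $149.60

$149.60


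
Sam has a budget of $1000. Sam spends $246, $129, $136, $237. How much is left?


Add up expenses:
$246 + $129 + $136 + $237 = $748
Subtract from budget:
$1000 - $748 = $252

$252


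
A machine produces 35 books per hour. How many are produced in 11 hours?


Production rate: 35 books per hour
Time: 11 hours
Total: 35 x 11 = 385 books

385 books


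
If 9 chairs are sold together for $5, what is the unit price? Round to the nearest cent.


Total cost: $5
Number of items: 9
Unit price: $5 / 9 = $0.5555... ≈ $0.56

$0.56


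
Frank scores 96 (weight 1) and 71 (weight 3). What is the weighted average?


Weighted sum:
1 x 96 + 3 x 71 = 309
Total weight:
1 + 3 = 4
Weighted average:
309 / 4 = 77.25

77.25


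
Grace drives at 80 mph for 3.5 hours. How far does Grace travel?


Use the formula: distance = speed x time
Speed = 80 mph, Time = 3.5 hours
80 x 3.5 = 280 miles

280 miles


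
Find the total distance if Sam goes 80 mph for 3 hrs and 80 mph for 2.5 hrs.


Leg 1 distance:
80 x 3 = 240 miles
Leg 2 distance:
80 x 2.5 = 200 miles
Total distance:
240 + 200 = 440 miles

440 miles


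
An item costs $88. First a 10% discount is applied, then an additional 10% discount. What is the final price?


First discount:
10% of $88 = $8.80
Price after first discount:
$88 - $8.80 = $79.20
Second discount:
10% of $79.20 = $7.92
Final price:
$79.20 - $7.92 = $71.28

$71.28


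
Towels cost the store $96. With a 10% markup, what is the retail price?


Calculate the markup amount:
10% of $96 = $9.60
Add to cost:
$96 + $9.60 = $105.60

$105.60


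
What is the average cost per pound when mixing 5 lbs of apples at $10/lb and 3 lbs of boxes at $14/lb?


Cost of apples:
5 x $10 = $50
Cost of boxes:
3 x $14 = $42
Total cost: $50 + $42 = $92
Total weight: 8 lbs
Average: $92 / 8 = $11.50/lb

$11.50/lb


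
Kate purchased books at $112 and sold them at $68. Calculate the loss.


Selling price = $68
Cost price = $112
Loss = cost price - selling price:
Loss = $112 - $68 = $44

$44


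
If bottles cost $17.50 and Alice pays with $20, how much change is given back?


Start with the amount paid:
$20
Subtract the price:
$20 - $17.50 = $2.50

$2.50


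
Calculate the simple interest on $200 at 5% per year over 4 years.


Use the formula I = P x R x T / 100
P x R x T = 200 x 5 x 4 = 4000
I = 4000 / 100 = $40

$40


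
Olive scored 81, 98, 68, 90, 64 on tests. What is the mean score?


Add the scores:
81 + 98 + 68 + 90 + 64 = 401
Divide by the number of tests:
401 / 5 = 80.2

80.2


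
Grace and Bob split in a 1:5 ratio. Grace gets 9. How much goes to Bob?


Find the multiplier:
9 / 1 = 9
Apply to Bob's share:
5 x 9 = 45

45


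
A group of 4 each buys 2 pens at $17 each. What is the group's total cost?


Cost per person:
2 x $17 = $34
Group total:
4 x $34 = $136

$136


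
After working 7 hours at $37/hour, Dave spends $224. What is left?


Calculate earnings:
7 x $37 = $259
Subtract spending:
$259 - $224 = $35

$35


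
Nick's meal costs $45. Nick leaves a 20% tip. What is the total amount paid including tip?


Calculate the tip:
20% of $45 = $9
Add tip to meal cost:
$45 + $9 = $54

$54


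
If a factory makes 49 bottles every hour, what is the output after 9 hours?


Production rate: 49 bottles per hour
Time: 9 hours
Total: 49 x 9 = 441 bottles

441 bottles


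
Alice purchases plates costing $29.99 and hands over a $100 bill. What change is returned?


Start with the amount paid:
$100
Subtract the price:
$100 - $29.99 = $70.01

$70.01


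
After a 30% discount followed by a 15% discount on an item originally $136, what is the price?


First discount:
30% of $136 = $40.80
Price after first discount:
$136 - $40.80 = $95.20
Second discount:
15% of $95.20 = $14.28
Final price:
$95.20 - $14.28 = $80.92

$80.92


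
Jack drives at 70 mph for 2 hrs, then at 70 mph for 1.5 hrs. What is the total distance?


Leg 1 distance:
70 x 2 = 140 miles
Leg 2 distance:
70 x 1.5 = 105 miles
Total distance:
140 + 105 = 245 miles

245 miles


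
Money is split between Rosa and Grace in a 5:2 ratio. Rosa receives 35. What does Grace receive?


Find the multiplier:
35 / 5 = 7
Apply to Grace's share:
2 x 7 = 14

14


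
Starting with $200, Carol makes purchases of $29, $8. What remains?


Add up expenses:
$29 + $8 = $37
Subtract from budget:
$200 - $37 = $163

$163


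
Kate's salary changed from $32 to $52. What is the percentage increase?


Find the absolute change:
|52 - 32| = 20
Divide by original and multiply by 100:
20 / 32 x 100 = 62.5%

62.5%


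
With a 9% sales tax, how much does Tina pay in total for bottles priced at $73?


Calculate the tax:
9% of $73 = $6.57
Add tax to price:
$73 + $6.57 = $79.57

$79.57


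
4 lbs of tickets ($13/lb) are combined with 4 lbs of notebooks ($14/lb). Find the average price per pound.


Cost of tickets:
4 x $13 = $52
Cost of notebooks:
4 x $14 = $56
Total cost: $52 + $56 = $108
Total weight: 8 lbs
Average: $108 / 8 = $13.50/lb

$13.50/lb


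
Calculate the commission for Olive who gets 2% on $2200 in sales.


Convert rate to decimal:
2% = 0.02
Multiply by sales:
$2200 x 0.02 = $44

$44


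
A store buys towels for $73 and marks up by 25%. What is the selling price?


Calculate the markup amount:
25% of $73 = $18.25
Add to cost:
$73 + $18.25 = $91.25

$91.25


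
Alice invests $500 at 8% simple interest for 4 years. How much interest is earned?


Use the formula I = P x R x T / 100
P x R x T = 500 x 8 x 4 = 16000
I = 16000 / 100 = $160

$160


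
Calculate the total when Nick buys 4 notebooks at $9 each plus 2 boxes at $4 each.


Cost of notebooks:
4 x $9 = $36
Cost of boxes:
2 x $4 = $8
Add both:
$36 + $8 = $44

$44


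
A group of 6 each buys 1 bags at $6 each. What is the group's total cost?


Cost per person:
1 x $6 = $6
Group total:
6 x $6 = $36

$36


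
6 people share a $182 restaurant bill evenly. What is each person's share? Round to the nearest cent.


Total bill: $182
Number of people: 6
Each pays: $182 / 6 = $30.3333... ≈ $30.33

$30.33


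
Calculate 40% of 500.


Convert percentage to decimal:
40% = 0.4
Multiply:
500 x 0.4 = 200

200


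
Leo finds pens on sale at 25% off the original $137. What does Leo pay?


Calculate the discount amount:
25% of $137 = $34.25
Subtract from original:
$137 - $34.25 = $102.75

$102.75


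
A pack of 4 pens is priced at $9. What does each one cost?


Total cost: $9
Number of items: 4
Unit price: $9 / 4 = $2.25

$2.25


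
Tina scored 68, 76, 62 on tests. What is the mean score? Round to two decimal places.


Add the scores:
68 + 76 + 62 = 206
Divide by the number of tests:
206 / 3 = 68.6666... ≈ 68.67

68.67


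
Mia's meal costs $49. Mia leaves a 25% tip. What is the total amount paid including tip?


Calculate the tip:
25% of $49 = $12.25
Add tip to meal cost:
$49 + $12.25 = $61.25

$61.25


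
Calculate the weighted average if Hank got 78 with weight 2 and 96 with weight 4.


Weighted sum:
2 x 78 + 4 x 96 = 540
Total weight:
2 + 4 = 6
Weighted average:
540 / 6 = 90

90


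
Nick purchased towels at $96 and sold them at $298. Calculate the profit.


Selling price = $298
Cost price = $96
Profit = selling price - cost price:
Profit = $298 - $96 = $202

$202


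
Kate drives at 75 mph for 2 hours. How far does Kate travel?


Use the formula: distance = speed x time
Speed = 75 mph, Time = 2 hours
75 x 2 = 150 miles

150 miles


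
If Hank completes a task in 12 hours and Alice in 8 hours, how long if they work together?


Hank's rate: 1/12 of the job per hour
Alice's rate: 1/8 of the job per hour
Combined rate: 1/12 + 1/8 = 5/24 per hour
Time = 1 / (5/24) = 24/5 = 4.8 hours

4.8 hours


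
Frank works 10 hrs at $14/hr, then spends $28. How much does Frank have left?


Calculate earnings:
10 x $14 = $140
Subtract spending:
$140 - $28 = $112

$112


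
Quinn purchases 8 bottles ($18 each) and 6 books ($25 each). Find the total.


Cost of bottles:
8 x $18 = $144
Cost of books:
6 x $25 = $150
Add both:
$144 + $150 = $294

$294


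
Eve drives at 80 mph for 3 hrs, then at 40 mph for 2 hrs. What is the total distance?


Leg 1 distance:
80 x 3 = 240 miles
Leg 2 distance:
40 x 2 = 80 miles
Total distance:
240 + 80 = 320 miles

320 miles


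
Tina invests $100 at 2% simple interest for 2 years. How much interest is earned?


Use the formula I = P x R x T / 100
P x R x T = 100 x 2 x 2 = 400
I = 400 / 100 = $4

$4


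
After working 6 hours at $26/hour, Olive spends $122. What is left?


Calculate earnings:
6 x $26 = $156
Subtract spending:
$156 - $122 = $34

$34


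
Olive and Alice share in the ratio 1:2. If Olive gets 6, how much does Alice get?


Find the multiplier:
6 / 1 = 6
Apply to Alice's share:
2 x 6 = 12

12


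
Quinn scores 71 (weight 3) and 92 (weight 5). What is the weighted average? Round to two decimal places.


Weighted sum:
3 x 71 + 5 x 92 = 673
Total weight:
3 + 5 = 8
Weighted average:
673 / 8 = 84.125 ≈ 84.13

84.13


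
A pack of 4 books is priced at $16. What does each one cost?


Total cost: $16
Number of items: 4
Unit price: $16 / 4 = $4

$4


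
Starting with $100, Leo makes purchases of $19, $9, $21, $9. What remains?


Add up expenses:
$19 + $9 + $21 + $9 = $58
Subtract from budget:
$100 - $58 = $42

$42


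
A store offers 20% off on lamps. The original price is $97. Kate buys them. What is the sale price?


Calculate the discount amount:
20% of $97 = $19.40
Subtract from original:
$97 - $19.40 = $77.60

$77.60


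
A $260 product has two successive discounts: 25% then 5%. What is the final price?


First discount:
25% of $260 = $65
Price after first discount:
$260 - $65 = $195
Second discount:
5% of $195 = $9.75
Final price:
$195 - $9.75 = $185.25

$185.25


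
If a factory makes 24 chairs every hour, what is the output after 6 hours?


Production rate: 24 chairs per hour
Time: 6 hours
Total: 24 x 6 = 144 chairs

144 chairs


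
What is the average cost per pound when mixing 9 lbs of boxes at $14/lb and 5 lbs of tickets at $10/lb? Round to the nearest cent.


Cost of boxes:
9 x $14 = $126
Cost of tickets:
5 x $10 = $50
Total cost: $126 + $50 = $176
Total weight: 14 lbs
Average: $176 / 14 = $12.5714... ≈ $12.57/lb

$12.57/lb


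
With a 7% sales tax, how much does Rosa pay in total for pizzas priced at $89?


Calculate the tax:
7% of $89 = $6.23
Add tax to price:
$89 + $6.23 = $95.23

$95.23


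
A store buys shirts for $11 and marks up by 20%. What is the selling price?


Calculate the markup amount:
20% of $11 = $2.20
Add to cost:
$11 + $2.20 = $13.20

$13.20


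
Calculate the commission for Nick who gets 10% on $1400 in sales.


Convert rate to decimal:
10% = 0.1
Multiply by sales:
$1400 x 0.1 = $140

$140


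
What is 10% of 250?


Convert percentage to decimal:
10% = 0.1
Multiply:
250 x 0.1 = 25

25


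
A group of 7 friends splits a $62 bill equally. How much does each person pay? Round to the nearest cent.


Total bill: $62
Number of people: 7
Each pays: $62 / 7 = $8.8571... ≈ $8.86

$8.86


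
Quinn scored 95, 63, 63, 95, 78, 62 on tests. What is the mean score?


Add the scores:
95 + 63 + 63 + 95 + 78 + 62 = 456
Divide by the number of tests:
456 / 6 = 76

76


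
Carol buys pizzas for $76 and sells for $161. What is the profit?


Selling price = $161
Cost price = $76
Profit = selling price - cost price:
Profit = $161 - $76 = $85

$85


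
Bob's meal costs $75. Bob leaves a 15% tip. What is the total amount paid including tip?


Calculate the tip:
15% of $75 = $11.25
Add tip to meal cost:
$75 + $11.25 = $86.25

$86.25


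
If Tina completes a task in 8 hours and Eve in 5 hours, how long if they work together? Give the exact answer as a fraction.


Tina's rate: 1/8 of the job per hour
Eve's rate: 1/5 of the job per hour
Combined rate: 1/8 + 1/5 = 13/40 per hour
Time = 1 / (13/40) = 40/13 hours (≈ 3.08 hours)

40/13 hours


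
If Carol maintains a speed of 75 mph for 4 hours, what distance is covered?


Use the formula: distance = speed x time
Speed = 75 mph, Time = 4 hours
75 x 4 = 300 miles

300 miles


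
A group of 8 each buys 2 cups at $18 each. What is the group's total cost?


Cost per person:
2 x $18 = $36
Group total:
8 x $36 = $288

$288


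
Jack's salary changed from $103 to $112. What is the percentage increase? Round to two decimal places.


Find the absolute change:
|112 - 103| = 9
Divide by original and multiply by 100:
9 / 103 x 100 = 8.7378...% ≈ 8.74%

8.74%


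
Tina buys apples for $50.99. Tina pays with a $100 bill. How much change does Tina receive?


Start with the amount paid:
$100
Subtract the price:
$100 - $50.99 = $49.01

$49.01


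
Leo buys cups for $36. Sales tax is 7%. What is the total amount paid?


Calculate the tax:
7% of $36 = $2.52
Add tax to price:
$36 + $2.52 = $38.52

$38.52


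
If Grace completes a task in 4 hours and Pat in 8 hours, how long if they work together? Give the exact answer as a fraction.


Grace's rate: 1/4 of the job per hour
Pat's rate: 1/8 of the job per hour
Combined rate: 1/4 + 1/8 = 3/8 per hour
Time = 1 / (3/8) = 8/3 hours (≈ 2.67 hours)

8/3 hours


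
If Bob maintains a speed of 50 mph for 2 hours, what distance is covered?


Use the formula: distance = speed x time
Speed = 50 mph, Time = 2 hours
50 x 2 = 100 miles

100 miles


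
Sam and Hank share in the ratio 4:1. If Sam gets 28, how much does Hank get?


Find the multiplier:
28 / 4 = 7
Apply to Hank's share:
1 x 7 = 7

7


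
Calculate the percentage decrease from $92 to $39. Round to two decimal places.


Find the absolute change:
|39 - 92| = 53
Divide by original and multiply by 100:
53 / 92 x 100 = 57.6086...% ≈ 57.61%

57.61%


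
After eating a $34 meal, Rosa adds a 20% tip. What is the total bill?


Calculate the tip:
20% of $34 = $6.80
Add tip to meal cost:
$34 + $6.80 = $40.80

$40.80


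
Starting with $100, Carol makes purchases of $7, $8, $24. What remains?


Add up expenses:
$7 + $8 + $24 = $39
Subtract from budget:
$100 - $39 = $61

$61


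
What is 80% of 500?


Convert percentage to decimal:
80% = 0.8
Multiply:
500 x 0.8 = 400

400


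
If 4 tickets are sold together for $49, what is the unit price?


Total cost: $49
Number of items: 4
Unit price: $49 / 4 = $12.25

$12.25


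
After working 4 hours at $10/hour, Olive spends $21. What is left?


Calculate earnings:
4 x $10 = $40
Subtract spending:
$40 - $21 = $19

$19


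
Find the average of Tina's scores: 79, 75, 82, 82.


Add the scores:
79 + 75 + 82 + 82 = 318
Divide by the number of tests:
318 / 4 = 79.5

79.5


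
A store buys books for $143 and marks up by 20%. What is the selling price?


Calculate the markup amount:
20% of $143 = $28.60
Add to cost:
$143 + $28.60 = $171.60

$171.60


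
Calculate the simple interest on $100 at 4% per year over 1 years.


Use the formula I = P x R x T / 100
P x R x T = 100 x 4 x 1 = 400
I = 400 / 100 = $4

$4


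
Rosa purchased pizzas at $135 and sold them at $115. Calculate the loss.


Selling price = $115
Cost price = $135
Loss = cost price - selling price:
Loss = $135 - $115 = $20

$20


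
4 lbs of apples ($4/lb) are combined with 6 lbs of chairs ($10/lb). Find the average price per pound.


Cost of apples:
4 x $4 = $16
Cost of chairs:
6 x $10 = $60
Total cost: $16 + $60 = $76
Total weight: 10 lbs
Average: $76 / 10 = $7.60/lb

$7.60/lb


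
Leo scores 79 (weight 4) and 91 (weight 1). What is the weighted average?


Weighted sum:
4 x 79 + 1 x 91 = 407
Total weight:
4 + 1 = 5
Weighted average:
407 / 5 = 81.4

81.4


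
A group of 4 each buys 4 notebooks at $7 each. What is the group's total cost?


Cost per person:
4 x $7 = $28
Group total:
4 x $28 = $112

$112


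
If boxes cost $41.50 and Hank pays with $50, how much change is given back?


Start with the amount paid:
$50
Subtract the price:
$50 - $41.50 = $8.50

$8.50


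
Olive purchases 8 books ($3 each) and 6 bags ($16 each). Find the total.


Cost of books:
8 x $3 = $24
Cost of bags:
6 x $16 = $96
Add both:
$24 + $96 = $120

$120


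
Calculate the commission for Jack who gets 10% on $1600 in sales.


Convert rate to decimal:
10% = 0.1
Multiply by sales:
$1600 x 0.1 = $160

$160


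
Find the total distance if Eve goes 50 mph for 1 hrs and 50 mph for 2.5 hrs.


Leg 1 distance:
50 x 1 = 50 miles
Leg 2 distance:
50 x 2.5 = 125 miles
Total distance:
50 + 125 = 175 miles

175 miles


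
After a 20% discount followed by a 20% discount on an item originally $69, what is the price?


First discount:
20% of $69 = $13.80
Price after first discount:
$69 - $13.80 = $55.20
Second discount:
20% of $55.20 = $11.04
Final price:
$55.20 - $11.04 = $44.16

$44.16


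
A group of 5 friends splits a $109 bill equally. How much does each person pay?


Total bill: $109
Number of people: 5
Each pays: $109 / 5 = $21.80

$21.80


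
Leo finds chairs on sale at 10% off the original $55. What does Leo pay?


Calculate the discount amount:
10% of $55 = $5.50
Subtract from original:
$55 - $5.50 = $49.50

$49.50


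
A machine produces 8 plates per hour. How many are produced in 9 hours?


Production rate: 8 plates per hour
Time: 9 hours
Total: 8 x 9 = 72 plates

72 plates


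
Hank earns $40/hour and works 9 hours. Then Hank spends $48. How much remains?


Calculate earnings:
9 x $40 = $360
Subtract spending:
$360 - $48 = $312

$312


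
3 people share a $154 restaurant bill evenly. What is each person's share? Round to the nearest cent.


Total bill: $154
Number of people: 3
Each pays: $154 / 3 = $51.3333... ≈ $51.33

$51.33


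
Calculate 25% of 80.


Convert percentage to decimal:
25% = 0.25
Multiply:
80 x 0.25 = 20

20


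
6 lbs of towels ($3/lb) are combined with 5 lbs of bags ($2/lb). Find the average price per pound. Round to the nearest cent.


Cost of towels:
6 x $3 = $18
Cost of bags:
5 x $2 = $10
Total cost: $18 + $10 = $28
Total weight: 11 lbs
Average: $28 / 11 = $2.5454... ≈ $2.55/lb

$2.55/lb


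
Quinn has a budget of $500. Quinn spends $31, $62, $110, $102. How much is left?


Add up expenses:
$31 + $62 + $110 + $102 = $305
Subtract from budget:
$500 - $305 = $195

$195


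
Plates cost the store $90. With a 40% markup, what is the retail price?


Calculate the markup amount:
40% of $90 = $36
Add to cost:
$90 + $36 = $126

$126


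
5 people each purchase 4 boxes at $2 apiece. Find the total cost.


Cost per person:
4 x $2 = $8
Group total:
5 x $8 = $40

$40


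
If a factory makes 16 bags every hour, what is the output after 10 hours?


Production rate: 16 bags per hour
Time: 10 hours
Total: 16 x 10 = 160 bags

160 bags


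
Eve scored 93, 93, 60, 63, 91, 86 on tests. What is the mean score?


Add the scores:
93 + 93 + 60 + 63 + 91 + 86 = 486
Divide by the number of tests:
486 / 6 = 81

81


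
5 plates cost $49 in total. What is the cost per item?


Total cost: $49
Number of items: 5
Unit price: $49 / 5 = $9.80

$9.80


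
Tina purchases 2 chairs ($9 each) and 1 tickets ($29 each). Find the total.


Cost of chairs:
2 x $9 = $18
Cost of tickets:
1 x $29 = $29
Add both:
$18 + $29 = $47

$47


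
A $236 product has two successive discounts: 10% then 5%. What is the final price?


First discount:
10% of $236 = $23.60
Price after first discount:
$236 - $23.60 = $212.40
Second discount:
5% of $212.40 = $10.62
Final price:
$212.40 - $10.62 = $201.78

$201.78


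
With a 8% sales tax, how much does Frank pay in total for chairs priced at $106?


Calculate the tax:
8% of $106 = $8.48
Add tax to price:
$106 + $8.48 = $114.48

$114.48


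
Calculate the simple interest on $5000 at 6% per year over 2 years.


Use the formula I = P x R x T / 100
P x R x T = 5000 x 6 x 2 = 60000
I = 60000 / 100 = $600

$600


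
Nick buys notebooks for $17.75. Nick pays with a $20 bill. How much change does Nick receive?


Start with the amount paid:
$20
Subtract the price:
$20 - $17.75 = $2.25

$2.25


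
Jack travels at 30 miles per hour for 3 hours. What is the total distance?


Use the formula: distance = speed x time
Speed = 30 mph, Time = 3 hours
30 x 3 = 90 miles

90 miles


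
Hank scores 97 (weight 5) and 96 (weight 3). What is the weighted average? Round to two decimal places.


Weighted sum:
5 x 97 + 3 x 96 = 773
Total weight:
5 + 3 = 8
Weighted average:
773 / 8 = 96.625 ≈ 96.63

96.63


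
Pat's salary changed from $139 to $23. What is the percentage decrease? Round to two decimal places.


Find the absolute change:
|23 - 139| = 116
Divide by original and multiply by 100:
116 / 139 x 100 = 83.4532...% ≈ 83.45%

83.45%


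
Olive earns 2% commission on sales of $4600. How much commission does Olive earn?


Convert rate to decimal:
2% = 0.02
Multiply by sales:
$4600 x 0.02 = $92

$92


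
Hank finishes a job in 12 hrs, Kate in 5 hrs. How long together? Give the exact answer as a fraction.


Hank's rate: 1/12 of the job per hour
Kate's rate: 1/5 of the job per hour
Combined rate: 1/12 + 1/5 = 17/60 per hour
Time = 1 / (17/60) = 60/17 hours (≈ 3.53 hours)

60/17 hours


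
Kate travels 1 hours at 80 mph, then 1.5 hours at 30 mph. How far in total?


Leg 1 distance:
80 x 1 = 80 miles
Leg 2 distance:
30 x 1.5 = 45 miles
Total distance:
80 + 45 = 125 miles

125 miles


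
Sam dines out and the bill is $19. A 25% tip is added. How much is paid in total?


Calculate the tip:
25% of $19 = $4.75
Add tip to meal cost:
$19 + $4.75 = $23.75

$23.75


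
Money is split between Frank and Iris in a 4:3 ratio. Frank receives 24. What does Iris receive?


Find the multiplier:
24 / 4 = 6
Apply to Iris's share:
3 x 6 = 18

18


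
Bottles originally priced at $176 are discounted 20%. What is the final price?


Calculate the discount amount:
20% of $176 = $35.20
Subtract from original:
$176 - $35.20 = $140.80

$140.80


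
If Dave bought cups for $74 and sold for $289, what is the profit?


Selling price = $289
Cost price = $74
Profit = selling price - cost price:
Profit = $289 - $74 = $215

$215


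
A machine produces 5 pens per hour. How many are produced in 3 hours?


Production rate: 5 pens per hour
Time: 3 hours
Total: 5 x 3 = 15 pens

15 pens


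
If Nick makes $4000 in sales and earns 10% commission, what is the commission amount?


Convert rate to decimal:
10% = 0.1
Multiply by sales:
$4000 x 0.1 = $400

$400


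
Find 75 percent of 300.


Convert percentage to decimal:
75% = 0.75
Multiply:
300 x 0.75 = 225

225


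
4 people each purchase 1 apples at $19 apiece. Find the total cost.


Cost per person:
1 x $19 = $19
Group total:
4 x $19 = $76

$76


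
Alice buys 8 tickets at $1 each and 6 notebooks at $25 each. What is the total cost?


Cost of tickets:
8 x $1 = $8
Cost of notebooks:
6 x $25 = $150
Add both:
$8 + $150 = $158

$158


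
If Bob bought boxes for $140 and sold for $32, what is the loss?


Selling price = $32
Cost price = $140
Loss = cost price - selling price:
Loss = $140 - $32 = $108

$108


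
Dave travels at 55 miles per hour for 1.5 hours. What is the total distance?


Use the formula: distance = speed x time
Speed = 55 mph, Time = 1.5 hours
55 x 1.5 = 82.5 miles

82.5 miles


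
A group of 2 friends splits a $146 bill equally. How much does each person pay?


Total bill: $146
Number of people: 2
Each pays: $146 / 2 = $73

$73


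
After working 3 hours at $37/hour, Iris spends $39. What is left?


Calculate earnings:
3 x $37 = $111
Subtract spending:
$111 - $39 = $72

$72


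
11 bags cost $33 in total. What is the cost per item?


Total cost: $33
Number of items: 11
Unit price: $33 / 11 = $3

$3


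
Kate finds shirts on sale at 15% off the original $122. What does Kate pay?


Calculate the discount amount:
15% of $122 = $18.30
Subtract from original:
$122 - $18.30 = $103.70

$103.70


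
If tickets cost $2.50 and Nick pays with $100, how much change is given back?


Start with the amount paid:
$100
Subtract the price:
$100 - $2.50 = $97.50

$97.50


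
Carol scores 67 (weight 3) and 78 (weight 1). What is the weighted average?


Weighted sum:
3 x 67 + 1 x 78 = 279
Total weight:
3 + 1 = 4
Weighted average:
279 / 4 = 69.75

69.75


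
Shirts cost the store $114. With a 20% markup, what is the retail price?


Calculate the markup amount:
20% of $114 = $22.80
Add to cost:
$114 + $22.80 = $136.80

$136.80


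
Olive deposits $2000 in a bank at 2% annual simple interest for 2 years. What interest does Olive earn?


Use the formula I = P x R x T / 100
P x R x T = 2000 x 2 x 2 = 8000
I = 8000 / 100 = $80

$80


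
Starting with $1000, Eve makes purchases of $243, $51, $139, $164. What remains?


Add up expenses:
$243 + $51 + $139 + $164 = $597
Subtract from budget:
$1000 - $597 = $403

$403


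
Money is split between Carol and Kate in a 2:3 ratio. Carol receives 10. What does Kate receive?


Find the multiplier:
10 / 2 = 5
Apply to Kate's share:
3 x 5 = 15

15


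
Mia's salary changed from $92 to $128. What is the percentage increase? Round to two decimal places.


Find the absolute change:
|128 - 92| = 36
Divide by original and multiply by 100:
36 / 92 x 100 = 39.1304...% ≈ 39.13%

39.13%


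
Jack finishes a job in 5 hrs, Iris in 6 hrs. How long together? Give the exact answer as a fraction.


Jack's rate: 1/5 of the job per hour
Iris's rate: 1/6 of the job per hour
Combined rate: 1/5 + 1/6 = 11/30 per hour
Time = 1 / (11/30) = 30/11 hours (≈ 2.73 hours)

30/11 hours


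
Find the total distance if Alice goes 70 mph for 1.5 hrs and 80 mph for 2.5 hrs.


Leg 1 distance:
70 x 1.5 = 105 miles
Leg 2 distance:
80 x 2.5 = 200 miles
Total distance:
105 + 200 = 305 miles

305 miles
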